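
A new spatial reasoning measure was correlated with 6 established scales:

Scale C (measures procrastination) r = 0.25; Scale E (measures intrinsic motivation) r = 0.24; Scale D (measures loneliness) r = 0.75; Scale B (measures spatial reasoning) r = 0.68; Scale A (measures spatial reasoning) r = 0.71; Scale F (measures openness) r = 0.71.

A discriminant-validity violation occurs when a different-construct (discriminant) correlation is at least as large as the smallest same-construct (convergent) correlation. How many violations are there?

Convergent (same construct = spatial reasoning): Scale B, Scale A.
Smallest convergent = 0.68. Discriminant values: 0.25, 0.24, 0.75, 0.71; count ≥ 0.68 → 2.

2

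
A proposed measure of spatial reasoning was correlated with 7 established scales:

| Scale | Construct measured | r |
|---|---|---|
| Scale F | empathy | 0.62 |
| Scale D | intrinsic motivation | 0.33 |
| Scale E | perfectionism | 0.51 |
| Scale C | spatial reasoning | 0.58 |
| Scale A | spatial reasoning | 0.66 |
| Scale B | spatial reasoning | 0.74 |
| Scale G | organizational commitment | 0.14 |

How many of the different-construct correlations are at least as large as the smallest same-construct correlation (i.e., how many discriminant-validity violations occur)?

Convergent (same construct = spatial reasoning): Scale C, Scale A, Scale B.
Smallest convergent = 0.58. Discriminant values: 0.62, 0.33, 0.51, 0.14; count ≥ 0.58 → 1.

1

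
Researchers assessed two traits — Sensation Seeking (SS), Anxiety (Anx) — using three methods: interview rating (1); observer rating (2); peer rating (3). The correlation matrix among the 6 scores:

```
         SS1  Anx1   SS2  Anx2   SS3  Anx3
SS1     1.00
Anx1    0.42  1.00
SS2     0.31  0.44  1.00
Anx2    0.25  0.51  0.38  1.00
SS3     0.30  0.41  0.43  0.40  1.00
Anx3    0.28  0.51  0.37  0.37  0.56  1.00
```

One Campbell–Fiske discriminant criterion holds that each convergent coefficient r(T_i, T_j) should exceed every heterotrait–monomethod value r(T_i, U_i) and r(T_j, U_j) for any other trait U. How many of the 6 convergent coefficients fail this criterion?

5

Each convergent coefficient versus the relevant comparison correlations:
SS (methods 1·2): 0.31 vs {0.42, 0.38} → fail.
SS (methods 1·3): 0.30 vs {0.42, 0.56} → fail.
SS (methods 2·3): 0.43 vs {0.38, 0.56} → fail.
Anx (methods 1·2): 0.51 vs {0.42, 0.38} → pass.
Anx (methods 1·3): 0.51 vs {0.42, 0.56} → fail.
Anx (methods 2·3): 0.37 vs {0.38, 0.56} → fail.
5 of 6 fail.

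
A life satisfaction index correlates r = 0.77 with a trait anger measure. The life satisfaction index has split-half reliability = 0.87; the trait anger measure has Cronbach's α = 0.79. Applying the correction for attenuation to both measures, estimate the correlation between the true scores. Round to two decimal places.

r_true = r_obs / √(r_xx · r_yy) = 0.77 / √(0.87 × 0.79) = 0.77 / √0.6873 = 0.77 / 0.8290 ≈ 0.93.

0.93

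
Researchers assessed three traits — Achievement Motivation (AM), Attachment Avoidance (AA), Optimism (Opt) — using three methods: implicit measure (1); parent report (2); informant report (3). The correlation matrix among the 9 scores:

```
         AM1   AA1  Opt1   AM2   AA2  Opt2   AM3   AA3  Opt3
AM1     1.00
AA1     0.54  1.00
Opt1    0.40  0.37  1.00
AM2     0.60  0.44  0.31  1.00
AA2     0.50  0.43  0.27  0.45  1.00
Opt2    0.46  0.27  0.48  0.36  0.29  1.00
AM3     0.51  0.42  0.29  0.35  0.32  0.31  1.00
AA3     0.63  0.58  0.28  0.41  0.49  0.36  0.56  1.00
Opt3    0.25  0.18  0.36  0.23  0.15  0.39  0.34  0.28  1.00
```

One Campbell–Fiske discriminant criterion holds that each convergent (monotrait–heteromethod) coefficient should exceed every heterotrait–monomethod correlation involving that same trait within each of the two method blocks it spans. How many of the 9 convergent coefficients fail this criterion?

5

Convergent coefficients and their comparison sets:
AM (methods 1·2): 0.60 vs {0.54, 0.45, 0.40, 0.36} → pass.
AM (methods 1·3): 0.51 vs {0.54, 0.56, 0.40, 0.34} → fail.
AM (methods 2·3): 0.35 vs {0.45, 0.56, 0.36, 0.34} → fail.
AA (methods 1·2): 0.43 vs {0.54, 0.45, 0.37, 0.29} → fail.
AA (methods 1·3): 0.58 vs {0.54, 0.56, 0.37, 0.28} → pass.
AA (methods 2·3): 0.49 vs {0.45, 0.56, 0.29, 0.28} → fail.
Opt (methods 1·2): 0.48 vs {0.40, 0.36, 0.37, 0.29} → pass.
Opt (methods 1·3): 0.36 vs {0.40, 0.34, 0.37, 0.28} → fail.
Opt (methods 2·3): 0.39 vs {0.36, 0.34, 0.29, 0.28} → pass.
5 of 9 fail.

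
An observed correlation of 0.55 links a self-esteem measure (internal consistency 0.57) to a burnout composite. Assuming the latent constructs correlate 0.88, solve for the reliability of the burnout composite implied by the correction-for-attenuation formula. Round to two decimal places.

r_true = r_obs / √(r_xx · r_yy) ⇒ 0.88 = 0.55 / √(0.57 · r_yy).
√(0.57 · r_yy) = 0.55 / 0.88 = 0.6250; 0.57 · r_yy = 0.3906; r_yy = 0.3906 / 0.57 ≈ 0.69.

0.69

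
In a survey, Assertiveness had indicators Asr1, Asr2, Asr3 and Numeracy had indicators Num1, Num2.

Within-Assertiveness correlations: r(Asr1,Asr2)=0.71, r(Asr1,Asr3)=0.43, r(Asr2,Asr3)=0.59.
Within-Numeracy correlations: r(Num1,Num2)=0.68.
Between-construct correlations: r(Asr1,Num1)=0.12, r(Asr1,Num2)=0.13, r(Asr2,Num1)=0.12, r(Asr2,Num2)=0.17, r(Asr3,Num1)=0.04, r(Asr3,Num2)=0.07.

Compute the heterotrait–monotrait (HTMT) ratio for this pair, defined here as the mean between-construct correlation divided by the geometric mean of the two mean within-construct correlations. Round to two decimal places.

Between-construct mean = 0.65/6 = 0.1083.
Mean within-Asr = 1.73/3 = 0.5767; mean within-Num = 0.68/1 = 0.6800.
Geometric mean = √(0.5767 × 0.6800) = 0.6262.
HTMT = 0.1083 / 0.6262 = 0.17.

0.17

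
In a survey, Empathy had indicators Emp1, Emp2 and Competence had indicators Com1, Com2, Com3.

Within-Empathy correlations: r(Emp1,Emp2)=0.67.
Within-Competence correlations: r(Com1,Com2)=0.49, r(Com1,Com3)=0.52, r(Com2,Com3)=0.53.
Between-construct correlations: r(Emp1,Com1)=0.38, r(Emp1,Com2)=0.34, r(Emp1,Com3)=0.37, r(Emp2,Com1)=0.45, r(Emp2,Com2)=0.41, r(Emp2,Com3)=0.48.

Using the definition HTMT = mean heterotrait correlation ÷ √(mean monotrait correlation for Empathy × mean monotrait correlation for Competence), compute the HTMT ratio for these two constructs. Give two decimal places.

Mean heterotrait r = 2.43/6 = 0.4050.
Mean within-Emp = 0.67/1 = 0.6700; mean within-Com = 1.54/3 = 0.5133.
Geometric mean = √(0.6700 × 0.5133) = 0.5864.
HTMT = 0.4050 / 0.5864 = 0.69.

0.69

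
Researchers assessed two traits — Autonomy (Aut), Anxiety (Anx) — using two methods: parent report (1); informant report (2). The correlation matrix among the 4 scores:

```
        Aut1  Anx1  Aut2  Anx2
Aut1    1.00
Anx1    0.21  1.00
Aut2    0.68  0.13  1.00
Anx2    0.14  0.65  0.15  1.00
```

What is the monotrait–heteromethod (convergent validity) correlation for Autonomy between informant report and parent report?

Same trait (Aut), different methods: r(Aut2, Aut1) = 0.68.

0.68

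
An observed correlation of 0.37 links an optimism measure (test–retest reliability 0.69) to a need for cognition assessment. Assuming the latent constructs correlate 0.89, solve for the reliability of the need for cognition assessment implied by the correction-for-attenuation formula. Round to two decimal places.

0.25

r_true = r_obs / √(r_xx · r_yy) ⇒ 0.89 = 0.37 / √(0.69 · r_yy).
√(0.69 · r_yy) = 0.37 / 0.89 = 0.4157; 0.69 · r_yy = 0.1728; r_yy = 0.1728 / 0.69 ≈ 0.25.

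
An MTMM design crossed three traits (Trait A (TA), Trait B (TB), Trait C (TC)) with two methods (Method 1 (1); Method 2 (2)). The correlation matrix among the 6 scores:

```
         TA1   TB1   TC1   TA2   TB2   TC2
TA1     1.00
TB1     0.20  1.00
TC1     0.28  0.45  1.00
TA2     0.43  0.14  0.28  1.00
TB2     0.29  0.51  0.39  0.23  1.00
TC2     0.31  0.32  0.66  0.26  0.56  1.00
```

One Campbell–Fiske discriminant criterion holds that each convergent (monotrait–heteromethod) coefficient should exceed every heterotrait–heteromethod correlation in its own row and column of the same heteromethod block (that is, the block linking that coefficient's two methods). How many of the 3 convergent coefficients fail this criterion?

0

Convergent coefficients and their comparison sets:
TA (methods 1·2): 0.43 vs {0.29, 0.14, 0.31, 0.28} → pass.
TB (methods 1·2): 0.51 vs {0.14, 0.29, 0.32, 0.39} → pass.
TC (methods 1·2): 0.66 vs {0.28, 0.31, 0.39, 0.32} → pass.
0 of 3 fail.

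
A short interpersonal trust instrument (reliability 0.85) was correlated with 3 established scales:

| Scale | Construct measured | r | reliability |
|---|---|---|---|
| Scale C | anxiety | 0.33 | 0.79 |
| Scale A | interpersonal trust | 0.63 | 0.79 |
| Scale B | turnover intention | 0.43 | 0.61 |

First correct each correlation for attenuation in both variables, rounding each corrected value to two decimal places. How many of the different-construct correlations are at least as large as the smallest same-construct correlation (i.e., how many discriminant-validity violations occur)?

Disattenuated r (r / √(r_scale · r_new)):
  Scale C (disc): 0.33 / √(0.79·0.85) = 0.40
  Scale A (conv): 0.63 / √(0.79·0.85) = 0.77
  Scale B (disc): 0.43 / √(0.61·0.85) = 0.60
Smallest convergent = 0.77. Discriminant values: 0.40, 0.60; count ≥ 0.77 → 0.

0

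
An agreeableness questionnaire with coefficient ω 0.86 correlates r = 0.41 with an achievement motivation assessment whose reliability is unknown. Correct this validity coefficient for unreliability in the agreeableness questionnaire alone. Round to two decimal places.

Single correction: r_c = r_obs / √r_xx = 0.41 / √0.86 = 0.41 / 0.9274 ≈ 0.44.

0.44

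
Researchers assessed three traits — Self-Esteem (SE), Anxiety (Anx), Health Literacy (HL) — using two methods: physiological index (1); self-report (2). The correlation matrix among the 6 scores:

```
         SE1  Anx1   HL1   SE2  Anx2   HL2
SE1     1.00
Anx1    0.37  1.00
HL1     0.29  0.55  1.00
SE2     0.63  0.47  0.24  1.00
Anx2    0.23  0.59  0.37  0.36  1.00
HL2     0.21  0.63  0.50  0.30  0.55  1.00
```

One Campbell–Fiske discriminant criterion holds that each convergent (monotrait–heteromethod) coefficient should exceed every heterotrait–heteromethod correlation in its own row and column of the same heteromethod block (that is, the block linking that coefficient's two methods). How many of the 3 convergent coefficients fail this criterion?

2

Each convergent coefficient versus the relevant comparison correlations:
SE (methods 1·2): 0.63 vs {0.23, 0.47, 0.21, 0.24} → pass.
Anx (methods 1·2): 0.59 vs {0.47, 0.23, 0.63, 0.37} → fail.
HL (methods 1·2): 0.50 vs {0.24, 0.21, 0.37, 0.63} → fail.
2 of 3 fail.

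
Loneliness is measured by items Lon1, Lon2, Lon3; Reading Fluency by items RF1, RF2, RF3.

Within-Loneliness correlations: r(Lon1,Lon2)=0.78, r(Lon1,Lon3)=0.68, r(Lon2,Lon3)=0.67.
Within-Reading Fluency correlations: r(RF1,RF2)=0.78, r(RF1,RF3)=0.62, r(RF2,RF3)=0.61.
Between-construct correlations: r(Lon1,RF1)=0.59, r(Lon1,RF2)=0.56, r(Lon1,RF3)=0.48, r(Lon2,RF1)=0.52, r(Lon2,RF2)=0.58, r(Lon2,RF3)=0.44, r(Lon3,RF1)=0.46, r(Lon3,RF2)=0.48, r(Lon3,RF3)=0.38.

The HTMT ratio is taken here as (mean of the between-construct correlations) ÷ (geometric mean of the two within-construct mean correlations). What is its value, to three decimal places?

0.723

Between-construct mean = 4.49/9 = 0.4989.
Mean within-Lon = 2.13/3 = 0.7100; mean within-RF = 2.01/3 = 0.6700.
Geometric mean = √(0.7100 × 0.6700) = 0.6897.
HTMT = 0.4989 / 0.6897 = 0.723.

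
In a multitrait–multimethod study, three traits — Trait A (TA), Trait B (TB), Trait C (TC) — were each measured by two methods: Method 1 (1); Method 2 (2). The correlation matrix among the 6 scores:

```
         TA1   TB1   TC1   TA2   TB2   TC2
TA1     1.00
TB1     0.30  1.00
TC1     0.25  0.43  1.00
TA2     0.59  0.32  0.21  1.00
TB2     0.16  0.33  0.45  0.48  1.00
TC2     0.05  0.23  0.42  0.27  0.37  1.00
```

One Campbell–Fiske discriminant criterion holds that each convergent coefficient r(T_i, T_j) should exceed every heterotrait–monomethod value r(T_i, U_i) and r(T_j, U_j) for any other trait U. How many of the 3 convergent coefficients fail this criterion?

Each convergent coefficient versus the relevant comparison correlations:
TA (methods 1·2): 0.59 vs {0.30, 0.48, 0.25, 0.27} → pass.
TB (methods 1·2): 0.33 vs {0.30, 0.48, 0.43, 0.37} → fail.
TC (methods 1·2): 0.42 vs {0.25, 0.27, 0.43, 0.37} → fail.
2 of 3 fail.

2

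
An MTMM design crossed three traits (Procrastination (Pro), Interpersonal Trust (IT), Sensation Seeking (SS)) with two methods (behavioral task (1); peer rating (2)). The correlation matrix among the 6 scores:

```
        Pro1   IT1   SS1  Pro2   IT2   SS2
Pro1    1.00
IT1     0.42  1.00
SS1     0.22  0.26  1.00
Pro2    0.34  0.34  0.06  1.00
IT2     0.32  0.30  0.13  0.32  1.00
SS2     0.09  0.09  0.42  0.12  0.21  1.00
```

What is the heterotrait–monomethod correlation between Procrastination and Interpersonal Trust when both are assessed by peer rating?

0.32

Different traits, same method: r(Pro2, IT2) = 0.32.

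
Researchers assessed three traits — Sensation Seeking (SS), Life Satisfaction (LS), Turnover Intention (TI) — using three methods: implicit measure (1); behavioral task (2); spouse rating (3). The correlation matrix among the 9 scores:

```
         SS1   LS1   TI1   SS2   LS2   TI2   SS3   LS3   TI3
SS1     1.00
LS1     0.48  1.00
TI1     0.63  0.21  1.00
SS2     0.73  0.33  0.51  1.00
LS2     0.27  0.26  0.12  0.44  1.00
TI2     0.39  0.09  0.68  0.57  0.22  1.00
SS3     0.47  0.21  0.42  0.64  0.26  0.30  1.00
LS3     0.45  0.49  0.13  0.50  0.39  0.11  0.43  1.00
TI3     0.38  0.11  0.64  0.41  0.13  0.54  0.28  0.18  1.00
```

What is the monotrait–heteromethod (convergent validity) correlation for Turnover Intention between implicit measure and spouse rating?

Same trait (TI), different methods: r(TI1, TI3) = 0.64.

0.64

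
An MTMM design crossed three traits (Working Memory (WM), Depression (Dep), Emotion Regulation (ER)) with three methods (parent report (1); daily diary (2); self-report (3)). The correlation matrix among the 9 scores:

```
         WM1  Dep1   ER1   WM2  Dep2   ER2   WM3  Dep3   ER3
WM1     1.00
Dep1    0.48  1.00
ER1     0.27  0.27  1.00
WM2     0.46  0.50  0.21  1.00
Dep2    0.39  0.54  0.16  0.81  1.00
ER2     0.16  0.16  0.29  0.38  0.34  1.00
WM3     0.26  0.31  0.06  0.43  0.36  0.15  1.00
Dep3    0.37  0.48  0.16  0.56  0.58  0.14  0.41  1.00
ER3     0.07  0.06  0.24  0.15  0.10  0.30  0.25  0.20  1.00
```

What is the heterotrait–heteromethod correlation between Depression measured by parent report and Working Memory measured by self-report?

0.31

Different traits and methods: r(Dep1, WM3) = 0.31.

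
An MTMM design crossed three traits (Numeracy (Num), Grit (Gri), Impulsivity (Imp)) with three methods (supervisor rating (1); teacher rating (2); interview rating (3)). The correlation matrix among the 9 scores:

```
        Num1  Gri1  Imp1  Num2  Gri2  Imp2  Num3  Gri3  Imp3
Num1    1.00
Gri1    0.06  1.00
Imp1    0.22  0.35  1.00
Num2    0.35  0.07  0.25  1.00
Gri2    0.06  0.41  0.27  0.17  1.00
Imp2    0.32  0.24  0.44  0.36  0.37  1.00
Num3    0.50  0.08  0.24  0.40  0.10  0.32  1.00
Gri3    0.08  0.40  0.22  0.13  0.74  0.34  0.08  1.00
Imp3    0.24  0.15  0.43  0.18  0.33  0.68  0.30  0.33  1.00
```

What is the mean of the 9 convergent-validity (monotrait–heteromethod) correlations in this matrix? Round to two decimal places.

0.48

Convergent values: 0.35, 0.50, 0.40, 0.41, 0.40, 0.74, 0.44, 0.43, 0.68; mean = 4.35/9 = 0.48.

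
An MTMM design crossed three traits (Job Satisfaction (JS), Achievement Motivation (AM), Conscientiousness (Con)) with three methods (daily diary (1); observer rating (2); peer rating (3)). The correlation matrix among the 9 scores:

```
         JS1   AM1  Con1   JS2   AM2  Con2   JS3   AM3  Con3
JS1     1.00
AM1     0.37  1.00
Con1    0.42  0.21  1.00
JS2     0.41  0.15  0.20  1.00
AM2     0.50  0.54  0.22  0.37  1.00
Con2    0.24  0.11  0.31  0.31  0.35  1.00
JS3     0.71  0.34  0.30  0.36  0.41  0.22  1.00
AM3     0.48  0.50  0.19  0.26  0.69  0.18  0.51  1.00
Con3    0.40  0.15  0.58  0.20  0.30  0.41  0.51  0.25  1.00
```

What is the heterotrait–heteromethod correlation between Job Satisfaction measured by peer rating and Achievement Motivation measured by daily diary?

Different traits and methods: r(JS3, AM1) = 0.34.

0.34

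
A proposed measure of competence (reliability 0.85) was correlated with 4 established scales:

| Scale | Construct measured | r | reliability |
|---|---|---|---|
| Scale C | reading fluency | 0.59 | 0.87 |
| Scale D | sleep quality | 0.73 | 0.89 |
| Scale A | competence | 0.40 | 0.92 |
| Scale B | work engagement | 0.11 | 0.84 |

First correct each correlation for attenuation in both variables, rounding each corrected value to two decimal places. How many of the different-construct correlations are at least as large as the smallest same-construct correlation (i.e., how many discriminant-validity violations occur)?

2

Disattenuated r (r / √(r_scale · r_new)):
  Scale C (disc): 0.59 / √(0.87·0.85) = 0.69
  Scale D (disc): 0.73 / √(0.89·0.85) = 0.84
  Scale A (conv): 0.40 / √(0.92·0.85) = 0.45
  Scale B (disc): 0.11 / √(0.84·0.85) = 0.13
Smallest convergent = 0.45. Discriminant values: 0.69, 0.84, 0.13; count ≥ 0.45 → 2.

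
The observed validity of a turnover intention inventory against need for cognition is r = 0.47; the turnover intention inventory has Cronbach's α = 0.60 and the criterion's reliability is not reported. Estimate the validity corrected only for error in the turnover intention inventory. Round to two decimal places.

0.61

Single correction: r_c = r_obs / √r_xx = 0.47 / √0.60 = 0.47 / 0.7746 ≈ 0.61.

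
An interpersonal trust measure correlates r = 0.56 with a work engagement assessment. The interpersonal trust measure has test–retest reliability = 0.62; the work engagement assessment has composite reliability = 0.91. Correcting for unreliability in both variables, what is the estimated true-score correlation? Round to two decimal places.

0.75

r_true = r_obs / √(r_xx · r_yy) = 0.56 / √(0.62 × 0.91) = 0.56 / √0.5642 = 0.56 / 0.7511 ≈ 0.75.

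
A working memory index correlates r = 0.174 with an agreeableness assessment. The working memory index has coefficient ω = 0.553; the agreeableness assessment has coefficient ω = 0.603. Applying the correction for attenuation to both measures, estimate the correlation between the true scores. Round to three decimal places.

r_true = r_obs / √(r_xx · r_yy) = 0.174 / √(0.553 × 0.603) = 0.174 / √0.333459 = 0.174 / 0.5775 ≈ 0.301.

0.301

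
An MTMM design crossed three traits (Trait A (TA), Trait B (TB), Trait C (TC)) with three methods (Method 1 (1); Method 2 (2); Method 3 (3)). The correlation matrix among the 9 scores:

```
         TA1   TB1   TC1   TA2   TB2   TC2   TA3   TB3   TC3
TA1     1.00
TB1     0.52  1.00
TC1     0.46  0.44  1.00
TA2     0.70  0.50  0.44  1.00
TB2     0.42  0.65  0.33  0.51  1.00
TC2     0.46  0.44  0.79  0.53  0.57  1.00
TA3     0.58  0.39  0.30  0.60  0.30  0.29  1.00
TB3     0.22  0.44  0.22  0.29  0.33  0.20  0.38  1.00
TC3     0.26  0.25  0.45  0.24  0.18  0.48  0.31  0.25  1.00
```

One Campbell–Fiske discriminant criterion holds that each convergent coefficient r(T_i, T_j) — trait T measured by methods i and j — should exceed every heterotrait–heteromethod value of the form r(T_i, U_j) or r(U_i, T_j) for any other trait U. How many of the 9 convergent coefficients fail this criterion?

Convergent coefficients and their comparison sets:
TA (methods 1·2): 0.70 vs {0.42, 0.50, 0.46, 0.44} → pass.
TA (methods 1·3): 0.58 vs {0.22, 0.39, 0.26, 0.30} → pass.
TA (methods 2·3): 0.60 vs {0.29, 0.30, 0.24, 0.29} → pass.
TB (methods 1·2): 0.65 vs {0.50, 0.42, 0.44, 0.33} → pass.
TB (methods 1·3): 0.44 vs {0.39, 0.22, 0.25, 0.22} → pass.
TB (methods 2·3): 0.33 vs {0.30, 0.29, 0.18, 0.20} → pass.
TC (methods 1·2): 0.79 vs {0.44, 0.46, 0.33, 0.44} → pass.
TC (methods 1·3): 0.45 vs {0.30, 0.26, 0.22, 0.25} → pass.
TC (methods 2·3): 0.48 vs {0.29, 0.24, 0.20, 0.18} → pass.
0 of 9 fail.

0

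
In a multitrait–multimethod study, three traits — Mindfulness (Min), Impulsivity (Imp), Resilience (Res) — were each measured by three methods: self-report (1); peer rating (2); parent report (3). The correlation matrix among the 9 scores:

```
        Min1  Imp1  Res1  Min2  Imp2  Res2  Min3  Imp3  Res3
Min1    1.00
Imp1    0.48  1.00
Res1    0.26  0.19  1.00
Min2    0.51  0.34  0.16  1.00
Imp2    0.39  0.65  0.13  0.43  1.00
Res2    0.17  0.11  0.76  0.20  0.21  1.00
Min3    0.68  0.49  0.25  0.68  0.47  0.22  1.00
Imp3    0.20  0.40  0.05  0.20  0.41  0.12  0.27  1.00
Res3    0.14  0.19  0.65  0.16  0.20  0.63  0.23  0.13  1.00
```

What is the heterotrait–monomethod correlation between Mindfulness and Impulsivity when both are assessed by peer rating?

0.43

Different traits, same method: r(Min2, Imp2) = 0.43.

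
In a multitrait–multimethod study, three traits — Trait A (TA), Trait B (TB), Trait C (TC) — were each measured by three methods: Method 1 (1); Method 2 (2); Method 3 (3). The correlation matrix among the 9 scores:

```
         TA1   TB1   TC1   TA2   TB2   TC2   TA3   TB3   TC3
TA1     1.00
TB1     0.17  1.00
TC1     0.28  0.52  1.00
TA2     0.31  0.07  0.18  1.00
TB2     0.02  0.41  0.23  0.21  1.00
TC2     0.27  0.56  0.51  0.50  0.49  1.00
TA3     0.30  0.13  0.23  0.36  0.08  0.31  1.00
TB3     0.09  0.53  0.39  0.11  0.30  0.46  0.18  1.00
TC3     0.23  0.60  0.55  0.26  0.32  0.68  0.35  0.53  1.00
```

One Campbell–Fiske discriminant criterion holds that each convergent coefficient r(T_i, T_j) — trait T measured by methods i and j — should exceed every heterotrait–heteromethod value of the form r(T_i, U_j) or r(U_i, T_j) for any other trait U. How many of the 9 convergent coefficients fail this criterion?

5

Convergent coefficients and their comparison sets:
TA (methods 1·2): 0.31 vs {0.02, 0.07, 0.27, 0.18} → pass.
TA (methods 1·3): 0.30 vs {0.09, 0.13, 0.23, 0.23} → pass.
TA (methods 2·3): 0.36 vs {0.11, 0.08, 0.26, 0.31} → pass.
TB (methods 1·2): 0.41 vs {0.07, 0.02, 0.56, 0.23} → fail.
TB (methods 1·3): 0.53 vs {0.13, 0.09, 0.60, 0.39} → fail.
TB (methods 2·3): 0.30 vs {0.08, 0.11, 0.32, 0.46} → fail.
TC (methods 1·2): 0.51 vs {0.18, 0.27, 0.23, 0.56} → fail.
TC (methods 1·3): 0.55 vs {0.23, 0.23, 0.39, 0.60} → fail.
TC (methods 2·3): 0.68 vs {0.31, 0.26, 0.46, 0.32} → pass.
5 of 9 fail.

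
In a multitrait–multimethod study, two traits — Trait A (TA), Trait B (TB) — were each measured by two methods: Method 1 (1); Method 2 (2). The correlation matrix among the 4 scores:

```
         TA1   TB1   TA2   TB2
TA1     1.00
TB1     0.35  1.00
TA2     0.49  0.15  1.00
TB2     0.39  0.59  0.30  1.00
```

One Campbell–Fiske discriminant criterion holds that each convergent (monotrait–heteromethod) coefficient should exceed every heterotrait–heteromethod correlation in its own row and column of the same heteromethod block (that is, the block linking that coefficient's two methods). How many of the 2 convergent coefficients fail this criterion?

Each convergent coefficient versus the relevant comparison correlations:
TA (methods 1·2): 0.49 vs {0.39, 0.15} → pass.
TB (methods 1·2): 0.59 vs {0.15, 0.39} → pass.
0 of 2 fail.

0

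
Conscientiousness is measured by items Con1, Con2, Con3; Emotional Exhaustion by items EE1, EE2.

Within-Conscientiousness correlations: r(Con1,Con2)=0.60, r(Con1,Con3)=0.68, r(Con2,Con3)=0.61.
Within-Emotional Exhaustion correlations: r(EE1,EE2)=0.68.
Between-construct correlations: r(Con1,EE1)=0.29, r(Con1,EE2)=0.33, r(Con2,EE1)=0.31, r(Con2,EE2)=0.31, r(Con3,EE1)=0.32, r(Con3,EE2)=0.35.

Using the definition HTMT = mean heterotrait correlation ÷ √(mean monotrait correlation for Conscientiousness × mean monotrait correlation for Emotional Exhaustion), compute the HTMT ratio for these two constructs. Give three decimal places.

0.486

Mean heterotrait r = 1.91/6 = 0.3183.
Mean within-Con = 1.89/3 = 0.6300; mean within-EE = 0.68/1 = 0.6800.
Geometric mean = √(0.6300 × 0.6800) = 0.6545.
HTMT = 0.3183 / 0.6545 = 0.486.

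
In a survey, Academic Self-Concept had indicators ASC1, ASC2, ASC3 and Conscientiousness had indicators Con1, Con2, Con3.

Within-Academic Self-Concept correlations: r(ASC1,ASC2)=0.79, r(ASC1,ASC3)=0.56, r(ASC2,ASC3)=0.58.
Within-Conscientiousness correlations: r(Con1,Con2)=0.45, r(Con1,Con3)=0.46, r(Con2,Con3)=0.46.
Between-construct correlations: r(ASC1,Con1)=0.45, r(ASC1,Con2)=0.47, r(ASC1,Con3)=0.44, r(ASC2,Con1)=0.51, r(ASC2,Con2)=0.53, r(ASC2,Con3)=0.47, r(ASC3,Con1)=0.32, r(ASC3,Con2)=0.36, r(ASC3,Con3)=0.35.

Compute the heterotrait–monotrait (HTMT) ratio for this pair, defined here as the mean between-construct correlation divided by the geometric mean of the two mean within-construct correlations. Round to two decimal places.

0.80

Mean between = 3.90/9 = 0.4333.
Mean within-ASC = 1.93/3 = 0.6433; mean within-Con = 1.37/3 = 0.4567.
Geometric mean = √(0.6433 × 0.4567) = 0.5420.
HTMT = 0.4333 / 0.5420 = 0.80.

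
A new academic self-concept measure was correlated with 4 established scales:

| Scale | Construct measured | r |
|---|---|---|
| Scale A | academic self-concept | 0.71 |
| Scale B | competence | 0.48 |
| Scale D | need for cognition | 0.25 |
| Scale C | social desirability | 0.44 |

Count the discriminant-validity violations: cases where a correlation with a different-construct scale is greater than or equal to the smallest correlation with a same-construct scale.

0

Convergent (same construct = academic self-concept): Scale A.
Smallest convergent = 0.71. Discriminant values: 0.48, 0.25, 0.44; count ≥ 0.71 → 0.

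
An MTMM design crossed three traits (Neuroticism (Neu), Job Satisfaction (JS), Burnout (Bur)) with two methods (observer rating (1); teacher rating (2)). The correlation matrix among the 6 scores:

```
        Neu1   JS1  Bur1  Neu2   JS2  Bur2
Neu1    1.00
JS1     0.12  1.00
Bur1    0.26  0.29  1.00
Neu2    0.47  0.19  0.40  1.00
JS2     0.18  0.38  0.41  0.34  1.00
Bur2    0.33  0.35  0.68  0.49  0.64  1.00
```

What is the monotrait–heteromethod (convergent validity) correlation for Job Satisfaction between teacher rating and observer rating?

0.38

Same trait (JS), different methods: r(JS2, JS1) = 0.38.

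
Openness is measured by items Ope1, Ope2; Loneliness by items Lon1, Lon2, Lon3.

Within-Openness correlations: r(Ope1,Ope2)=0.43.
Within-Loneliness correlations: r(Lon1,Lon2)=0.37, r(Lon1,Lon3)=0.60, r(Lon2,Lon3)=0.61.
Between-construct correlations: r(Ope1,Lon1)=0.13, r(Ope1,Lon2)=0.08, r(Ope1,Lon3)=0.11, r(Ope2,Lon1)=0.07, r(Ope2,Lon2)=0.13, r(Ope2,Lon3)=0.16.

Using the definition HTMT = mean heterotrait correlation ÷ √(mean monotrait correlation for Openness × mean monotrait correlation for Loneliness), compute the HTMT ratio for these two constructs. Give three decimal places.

Between-construct mean = 0.68/6 = 0.1133.
Mean within-Ope = 0.43/1 = 0.4300; mean within-Lon = 1.58/3 = 0.5267.
Geometric mean = √(0.4300 × 0.5267) = 0.4759.
HTMT = 0.1133 / 0.4759 = 0.238.

0.238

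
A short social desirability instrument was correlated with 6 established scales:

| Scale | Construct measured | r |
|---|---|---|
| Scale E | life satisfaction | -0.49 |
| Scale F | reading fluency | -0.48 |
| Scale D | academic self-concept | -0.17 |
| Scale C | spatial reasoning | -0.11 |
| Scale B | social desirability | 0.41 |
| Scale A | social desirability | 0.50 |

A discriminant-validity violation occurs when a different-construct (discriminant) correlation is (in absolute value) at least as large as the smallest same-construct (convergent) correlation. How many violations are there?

Convergent (same construct = social desirability): Scale B, Scale A.
Smallest convergent = 0.41. Discriminant |r|: 0.49, 0.48, 0.17, 0.11; count ≥ 0.41 → 2.

2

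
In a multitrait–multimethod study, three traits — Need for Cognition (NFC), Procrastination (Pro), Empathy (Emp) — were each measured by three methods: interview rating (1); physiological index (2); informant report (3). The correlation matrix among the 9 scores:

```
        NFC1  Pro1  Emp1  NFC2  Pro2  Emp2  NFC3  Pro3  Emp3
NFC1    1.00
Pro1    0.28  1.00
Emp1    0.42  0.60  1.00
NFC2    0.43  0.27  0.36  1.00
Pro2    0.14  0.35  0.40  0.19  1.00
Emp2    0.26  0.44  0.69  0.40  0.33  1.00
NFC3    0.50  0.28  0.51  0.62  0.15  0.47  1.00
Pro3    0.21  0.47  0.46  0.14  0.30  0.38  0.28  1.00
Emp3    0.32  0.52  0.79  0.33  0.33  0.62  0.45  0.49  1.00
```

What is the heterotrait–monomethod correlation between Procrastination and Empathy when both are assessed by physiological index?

0.33

Different traits, same method: r(Pro2, Emp2) = 0.33.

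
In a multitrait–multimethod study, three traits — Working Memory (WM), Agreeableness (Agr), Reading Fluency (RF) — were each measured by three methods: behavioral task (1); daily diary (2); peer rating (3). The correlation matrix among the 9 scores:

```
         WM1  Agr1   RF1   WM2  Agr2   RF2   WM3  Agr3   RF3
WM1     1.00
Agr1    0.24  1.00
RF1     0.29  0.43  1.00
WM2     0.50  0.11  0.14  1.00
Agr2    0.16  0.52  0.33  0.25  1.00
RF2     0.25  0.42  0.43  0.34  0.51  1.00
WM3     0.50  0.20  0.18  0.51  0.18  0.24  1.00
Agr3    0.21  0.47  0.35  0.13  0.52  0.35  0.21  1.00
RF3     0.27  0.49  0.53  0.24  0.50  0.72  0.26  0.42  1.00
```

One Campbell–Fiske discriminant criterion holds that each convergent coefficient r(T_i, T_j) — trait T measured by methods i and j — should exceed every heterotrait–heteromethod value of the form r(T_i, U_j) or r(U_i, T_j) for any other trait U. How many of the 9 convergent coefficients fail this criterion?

1

Checking each validity diagonal entry against its comparison values:
WM (methods 1·2): 0.50 vs {0.16, 0.11, 0.25, 0.14} → pass.
WM (methods 1·3): 0.50 vs {0.21, 0.20, 0.27, 0.18} → pass.
WM (methods 2·3): 0.51 vs {0.13, 0.18, 0.24, 0.24} → pass.
Agr (methods 1·2): 0.52 vs {0.11, 0.16, 0.42, 0.33} → pass.
Agr (methods 1·3): 0.47 vs {0.20, 0.21, 0.49, 0.35} → fail.
Agr (methods 2·3): 0.52 vs {0.18, 0.13, 0.50, 0.35} → pass.
RF (methods 1·2): 0.43 vs {0.14, 0.25, 0.33, 0.42} → pass.
RF (methods 1·3): 0.53 vs {0.18, 0.27, 0.35, 0.49} → pass.
RF (methods 2·3): 0.72 vs {0.24, 0.24, 0.35, 0.50} → pass.
1 of 9 fail.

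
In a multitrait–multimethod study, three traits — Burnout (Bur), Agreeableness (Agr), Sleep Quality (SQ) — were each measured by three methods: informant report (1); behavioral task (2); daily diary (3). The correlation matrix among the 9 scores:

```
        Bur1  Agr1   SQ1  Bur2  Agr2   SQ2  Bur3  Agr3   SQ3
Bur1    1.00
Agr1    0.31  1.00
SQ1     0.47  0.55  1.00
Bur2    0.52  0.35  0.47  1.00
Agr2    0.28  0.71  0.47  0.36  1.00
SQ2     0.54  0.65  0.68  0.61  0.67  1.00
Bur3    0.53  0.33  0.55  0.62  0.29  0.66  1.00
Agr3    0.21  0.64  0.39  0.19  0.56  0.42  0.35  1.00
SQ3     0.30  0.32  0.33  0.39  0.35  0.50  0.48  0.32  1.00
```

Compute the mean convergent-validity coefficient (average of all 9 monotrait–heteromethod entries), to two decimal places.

0.57

Convergent values: 0.52, 0.53, 0.62, 0.71, 0.64, 0.56, 0.68, 0.33, 0.50; mean = 5.09/9 = 0.57.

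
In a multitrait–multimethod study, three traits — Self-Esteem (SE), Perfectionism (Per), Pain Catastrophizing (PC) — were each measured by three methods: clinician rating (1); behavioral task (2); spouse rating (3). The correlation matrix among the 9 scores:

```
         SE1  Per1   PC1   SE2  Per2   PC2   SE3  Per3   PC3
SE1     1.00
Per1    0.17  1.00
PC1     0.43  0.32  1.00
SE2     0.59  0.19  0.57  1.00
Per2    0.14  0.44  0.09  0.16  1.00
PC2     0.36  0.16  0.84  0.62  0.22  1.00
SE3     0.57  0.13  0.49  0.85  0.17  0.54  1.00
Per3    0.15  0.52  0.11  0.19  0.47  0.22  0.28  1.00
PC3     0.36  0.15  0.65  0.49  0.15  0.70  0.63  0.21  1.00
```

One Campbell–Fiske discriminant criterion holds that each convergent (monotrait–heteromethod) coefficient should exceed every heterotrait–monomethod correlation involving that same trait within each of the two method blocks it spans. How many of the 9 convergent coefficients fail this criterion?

Each convergent coefficient versus the relevant comparison correlations:
SE (methods 1·2): 0.59 vs {0.17, 0.16, 0.43, 0.62} → fail.
SE (methods 1·3): 0.57 vs {0.17, 0.28, 0.43, 0.63} → fail.
SE (methods 2·3): 0.85 vs {0.16, 0.28, 0.62, 0.63} → pass.
Per (methods 1·2): 0.44 vs {0.17, 0.16, 0.32, 0.22} → pass.
Per (methods 1·3): 0.52 vs {0.17, 0.28, 0.32, 0.21} → pass.
Per (methods 2·3): 0.47 vs {0.16, 0.28, 0.22, 0.21} → pass.
PC (methods 1·2): 0.84 vs {0.43, 0.62, 0.32, 0.22} → pass.
PC (methods 1·3): 0.65 vs {0.43, 0.63, 0.32, 0.21} → pass.
PC (methods 2·3): 0.70 vs {0.62, 0.63, 0.22, 0.21} → pass.
2 of 9 fail.

2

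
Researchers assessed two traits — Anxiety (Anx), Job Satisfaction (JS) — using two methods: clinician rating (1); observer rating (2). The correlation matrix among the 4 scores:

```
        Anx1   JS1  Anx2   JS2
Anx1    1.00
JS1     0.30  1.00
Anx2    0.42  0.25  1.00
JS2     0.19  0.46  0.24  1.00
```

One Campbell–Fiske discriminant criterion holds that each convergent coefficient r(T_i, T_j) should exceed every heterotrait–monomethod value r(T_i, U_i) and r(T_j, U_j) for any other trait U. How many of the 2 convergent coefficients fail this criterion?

0

Convergent coefficients and their comparison sets:
Anx (methods 1·2): 0.42 vs {0.30, 0.24} → pass.
JS (methods 1·2): 0.46 vs {0.30, 0.24} → pass.
0 of 2 fail.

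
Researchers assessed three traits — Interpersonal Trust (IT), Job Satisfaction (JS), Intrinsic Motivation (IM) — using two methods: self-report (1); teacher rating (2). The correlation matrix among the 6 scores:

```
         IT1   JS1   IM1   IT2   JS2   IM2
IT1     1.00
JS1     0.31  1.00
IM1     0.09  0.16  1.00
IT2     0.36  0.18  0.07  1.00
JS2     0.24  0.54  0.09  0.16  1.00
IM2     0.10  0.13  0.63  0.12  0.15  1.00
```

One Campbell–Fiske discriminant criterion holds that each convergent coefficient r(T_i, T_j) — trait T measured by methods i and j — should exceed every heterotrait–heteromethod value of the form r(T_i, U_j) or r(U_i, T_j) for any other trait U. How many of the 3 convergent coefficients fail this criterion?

Checking each validity diagonal entry against its comparison values:
IT (methods 1·2): 0.36 vs {0.24, 0.18, 0.10, 0.07} → pass.
JS (methods 1·2): 0.54 vs {0.18, 0.24, 0.13, 0.09} → pass.
IM (methods 1·2): 0.63 vs {0.07, 0.10, 0.09, 0.13} → pass.
0 of 3 fail.

0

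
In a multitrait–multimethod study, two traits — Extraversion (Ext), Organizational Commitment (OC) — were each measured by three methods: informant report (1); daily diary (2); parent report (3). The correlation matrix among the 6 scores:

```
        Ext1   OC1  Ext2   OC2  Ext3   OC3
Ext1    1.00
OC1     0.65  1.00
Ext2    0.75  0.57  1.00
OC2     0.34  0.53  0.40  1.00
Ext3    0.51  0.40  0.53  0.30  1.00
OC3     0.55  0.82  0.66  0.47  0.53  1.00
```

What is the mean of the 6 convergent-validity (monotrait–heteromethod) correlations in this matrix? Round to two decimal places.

Convergent values: 0.75, 0.51, 0.53, 0.53, 0.82, 0.47; mean = 3.61/6 = 0.60.

0.60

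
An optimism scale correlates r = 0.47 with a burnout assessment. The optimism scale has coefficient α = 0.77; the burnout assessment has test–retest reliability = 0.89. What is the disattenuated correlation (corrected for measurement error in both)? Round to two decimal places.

r_true = r_obs / √(r_xx · r_yy) = 0.47 / √(0.77 × 0.89) = 0.47 / √0.6853 = 0.47 / 0.8278 ≈ 0.57.

0.57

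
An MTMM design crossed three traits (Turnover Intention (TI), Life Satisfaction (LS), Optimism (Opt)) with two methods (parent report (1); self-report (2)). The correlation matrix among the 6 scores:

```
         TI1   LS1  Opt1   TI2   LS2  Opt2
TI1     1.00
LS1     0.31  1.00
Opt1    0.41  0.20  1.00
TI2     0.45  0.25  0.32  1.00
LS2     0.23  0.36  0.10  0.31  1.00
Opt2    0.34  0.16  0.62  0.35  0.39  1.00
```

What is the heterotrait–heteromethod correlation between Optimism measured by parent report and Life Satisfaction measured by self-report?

Different traits and methods: r(Opt1, LS2) = 0.10.

0.10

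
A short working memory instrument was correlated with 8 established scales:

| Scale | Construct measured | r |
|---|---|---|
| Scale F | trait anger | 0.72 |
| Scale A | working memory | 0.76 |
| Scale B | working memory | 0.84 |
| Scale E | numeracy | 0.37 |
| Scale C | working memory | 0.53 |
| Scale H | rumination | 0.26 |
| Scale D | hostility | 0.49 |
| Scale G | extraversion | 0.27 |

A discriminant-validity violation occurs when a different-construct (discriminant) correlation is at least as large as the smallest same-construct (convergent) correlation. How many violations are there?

1

Convergent (same construct = working memory): Scale A, Scale B, Scale C.
Smallest convergent = 0.53. Discriminant values: 0.72, 0.37, 0.26, 0.49, 0.27; count ≥ 0.53 → 1.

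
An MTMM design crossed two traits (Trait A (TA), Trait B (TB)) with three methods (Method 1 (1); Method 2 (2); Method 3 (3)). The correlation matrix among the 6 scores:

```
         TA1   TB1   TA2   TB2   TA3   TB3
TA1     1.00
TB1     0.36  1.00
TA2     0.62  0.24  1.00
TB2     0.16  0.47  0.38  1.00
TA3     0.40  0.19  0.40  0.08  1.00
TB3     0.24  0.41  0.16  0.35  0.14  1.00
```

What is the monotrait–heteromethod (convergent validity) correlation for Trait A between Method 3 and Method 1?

0.40

Same trait (TA), different methods: r(TA3, TA1) = 0.40.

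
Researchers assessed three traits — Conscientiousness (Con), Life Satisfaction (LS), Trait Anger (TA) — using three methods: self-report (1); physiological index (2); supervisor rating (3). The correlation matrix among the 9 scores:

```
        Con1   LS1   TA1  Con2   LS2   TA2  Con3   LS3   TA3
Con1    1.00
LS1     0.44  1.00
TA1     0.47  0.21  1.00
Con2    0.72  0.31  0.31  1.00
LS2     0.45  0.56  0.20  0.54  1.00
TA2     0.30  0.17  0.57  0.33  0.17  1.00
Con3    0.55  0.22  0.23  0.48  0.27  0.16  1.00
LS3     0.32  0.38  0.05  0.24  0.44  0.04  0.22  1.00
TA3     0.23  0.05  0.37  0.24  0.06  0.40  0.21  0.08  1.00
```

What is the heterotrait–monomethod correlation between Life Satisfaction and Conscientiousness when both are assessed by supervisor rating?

0.22

Different traits, same method: r(LS3, Con3) = 0.22.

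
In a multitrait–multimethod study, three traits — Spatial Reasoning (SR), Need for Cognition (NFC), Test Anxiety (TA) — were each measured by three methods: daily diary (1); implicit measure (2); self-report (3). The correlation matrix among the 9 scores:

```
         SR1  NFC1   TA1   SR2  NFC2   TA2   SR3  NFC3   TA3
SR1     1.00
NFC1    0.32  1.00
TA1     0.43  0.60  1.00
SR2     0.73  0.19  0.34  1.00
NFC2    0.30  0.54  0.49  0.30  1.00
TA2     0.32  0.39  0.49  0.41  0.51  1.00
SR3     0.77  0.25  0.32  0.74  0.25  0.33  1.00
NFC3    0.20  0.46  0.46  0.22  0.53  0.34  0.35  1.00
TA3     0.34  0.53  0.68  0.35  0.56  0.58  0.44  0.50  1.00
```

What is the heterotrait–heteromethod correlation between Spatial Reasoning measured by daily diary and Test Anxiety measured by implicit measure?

0.32

Different traits and methods: r(SR1, TA2) = 0.32.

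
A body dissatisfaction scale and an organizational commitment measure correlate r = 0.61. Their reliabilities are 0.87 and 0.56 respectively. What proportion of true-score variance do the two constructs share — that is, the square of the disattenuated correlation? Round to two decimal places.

0.76

Disattenuated r = 0.61 / √(0.87 × 0.56) = 0.61 / 0.6980 = 0.8739.
Shared true-score variance = 0.8739² = 0.7637 ≈ 0.76.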